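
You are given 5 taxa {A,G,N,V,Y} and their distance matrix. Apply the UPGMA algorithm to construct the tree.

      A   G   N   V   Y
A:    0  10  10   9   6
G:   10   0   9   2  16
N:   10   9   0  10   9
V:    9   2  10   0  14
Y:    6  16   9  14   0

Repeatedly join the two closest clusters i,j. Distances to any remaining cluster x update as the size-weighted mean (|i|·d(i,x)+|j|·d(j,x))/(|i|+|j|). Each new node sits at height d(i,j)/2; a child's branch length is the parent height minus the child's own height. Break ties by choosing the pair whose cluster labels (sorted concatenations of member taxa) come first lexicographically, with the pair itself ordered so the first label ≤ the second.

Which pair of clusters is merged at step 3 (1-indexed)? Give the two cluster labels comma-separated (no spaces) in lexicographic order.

step 1: merge (G,V) at d=2; branch lengths G→1, V→1; new cluster GV
  updated: d(A,GV)=19/2, d(GV,N)=19/2, d(GV,Y)=15
step 2: merge (A,Y) at d=6; branch lengths A→3, Y→3; new cluster AY
  updated: d(AY,GV)=49/4, d(AY,N)=19/2
step 3: merge (AY,N) at d=19/2; branch lengths AY→7/4, N→19/4; new cluster ANY
  updated: d(ANY,GV)=34/3
step 4: merge (ANY,GV) at d=34/3; branch lengths ANY→11/12, GV→14/3; new cluster AGNVY
final tree: (((A:3,Y:3):7/4,N:19/4):11/12,(G:1,V:1):14/3)
total length: 241/12

AY,N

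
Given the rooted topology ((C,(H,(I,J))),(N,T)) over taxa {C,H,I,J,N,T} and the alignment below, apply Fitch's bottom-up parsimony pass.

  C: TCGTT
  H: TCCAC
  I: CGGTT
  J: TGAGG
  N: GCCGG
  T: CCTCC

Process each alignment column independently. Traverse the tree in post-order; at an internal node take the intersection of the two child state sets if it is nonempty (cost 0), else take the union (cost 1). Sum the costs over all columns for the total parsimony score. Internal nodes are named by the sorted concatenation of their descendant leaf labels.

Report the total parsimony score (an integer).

IJ@0: {C} ∪ {T} = {C,T} (union, +1)
HIJ@0: {T} ∩ {C,T} = {T} (intersection, +0)
CHIJ@0: {T} ∩ {T} = {T} (intersection, +0)
NT@0: {G} ∪ {C} = {C,G} (union, +1)
CHIJNT@0: {T} ∪ {C,G} = {C,G,T} (union, +1)
IJ@1: {G} ∩ {G} = {G} (intersection, +0)
HIJ@1: {C} ∪ {G} = {C,G} (union, +1)
CHIJ@1: {C} ∩ {C,G} = {C} (intersection, +0)
NT@1: {C} ∩ {C} = {C} (intersection, +0)
CHIJNT@1: {C} ∩ {C} = {C} (intersection, +0)
IJ@2: {G} ∪ {A} = {A,G} (union, +1)
HIJ@2: {C} ∪ {A,G} = {A,C,G} (union, +1)
CHIJ@2: {G} ∩ {A,C,G} = {G} (intersection, +0)
NT@2: {C} ∪ {T} = {C,T} (union, +1)
CHIJNT@2: {G} ∪ {C,T} = {C,G,T} (union, +1)
IJ@3: {T} ∪ {G} = {G,T} (union, +1)
HIJ@3: {A} ∪ {G,T} = {A,G,T} (union, +1)
CHIJ@3: {T} ∩ {A,G,T} = {T} (intersection, +0)
NT@3: {G} ∪ {C} = {C,G} (union, +1)
CHIJNT@3: {T} ∪ {C,G} = {C,G,T} (union, +1)
IJ@4: {T} ∪ {G} = {G,T} (union, +1)
HIJ@4: {C} ∪ {G,T} = {C,G,T} (union, +1)
CHIJ@4: {T} ∩ {C,G,T} = {T} (intersection, +0)
NT@4: {G} ∪ {C} = {C,G} (union, +1)
CHIJNT@4: {T} ∪ {C,G} = {C,G,T} (union, +1)
per-site changes: [3, 1, 4, 4, 4]; total = 16

16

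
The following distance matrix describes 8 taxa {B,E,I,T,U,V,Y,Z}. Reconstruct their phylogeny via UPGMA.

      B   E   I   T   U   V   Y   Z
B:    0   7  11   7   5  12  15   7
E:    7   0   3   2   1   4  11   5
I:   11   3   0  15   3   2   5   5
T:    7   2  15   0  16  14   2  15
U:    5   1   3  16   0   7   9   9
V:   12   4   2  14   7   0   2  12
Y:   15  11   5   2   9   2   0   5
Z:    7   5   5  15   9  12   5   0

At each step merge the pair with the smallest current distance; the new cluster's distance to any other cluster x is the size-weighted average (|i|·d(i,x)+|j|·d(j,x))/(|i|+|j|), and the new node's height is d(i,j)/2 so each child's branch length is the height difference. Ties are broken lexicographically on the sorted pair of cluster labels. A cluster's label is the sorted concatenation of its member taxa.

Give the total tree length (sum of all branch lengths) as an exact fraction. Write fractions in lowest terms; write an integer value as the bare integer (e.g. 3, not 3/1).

263/12

1. join E+U (d=1) ⇒ EU; edges |E|=1/2, |U|=1/2
  updated: d(B,EU)=6, d(EU,I)=3, d(EU,T)=9, d(EU,V)=11/2, d(EU,Y)=10, d(EU,Z)=7
2. join I+V (d=2) ⇒ IV; edges |I|=1, |V|=1
  updated: d(B,IV)=23/2, d(EU,IV)=17/4, d(IV,T)=29/2, d(IV,Y)=7/2, d(IV,Z)=17/2
3. join T+Y (d=2) ⇒ TY; edges |T|=1, |Y|=1
  updated: d(B,TY)=11, d(EU,TY)=19/2, d(IV,TY)=9, d(TY,Z)=10
4. join EU+IV (d=17/4) ⇒ EIUV; edges |EU|=13/8, |IV|=9/8
  updated: d(B,EIUV)=35/4, d(EIUV,TY)=37/4, d(EIUV,Z)=31/4
5. join B+Z (d=7) ⇒ BZ; edges |B|=7/2, |Z|=7/2
  updated: d(BZ,EIUV)=33/4, d(BZ,TY)=21/2
6. join BZ+EIUV (d=33/4) ⇒ BEIUVZ; edges |BZ|=5/8, |EIUV|=2
  updated: d(BEIUVZ,TY)=29/3
7. join BEIUVZ+TY (d=29/3) ⇒ BEITUVYZ; edges |BEIUVZ|=17/24, |TY|=23/6
final tree: (((B:7/2,Z:7/2):5/8,((E:1/2,U:1/2):13/8,(I:1,V:1):9/8):2):17/24,(T:1,Y:1):23/6)
total length: 263/12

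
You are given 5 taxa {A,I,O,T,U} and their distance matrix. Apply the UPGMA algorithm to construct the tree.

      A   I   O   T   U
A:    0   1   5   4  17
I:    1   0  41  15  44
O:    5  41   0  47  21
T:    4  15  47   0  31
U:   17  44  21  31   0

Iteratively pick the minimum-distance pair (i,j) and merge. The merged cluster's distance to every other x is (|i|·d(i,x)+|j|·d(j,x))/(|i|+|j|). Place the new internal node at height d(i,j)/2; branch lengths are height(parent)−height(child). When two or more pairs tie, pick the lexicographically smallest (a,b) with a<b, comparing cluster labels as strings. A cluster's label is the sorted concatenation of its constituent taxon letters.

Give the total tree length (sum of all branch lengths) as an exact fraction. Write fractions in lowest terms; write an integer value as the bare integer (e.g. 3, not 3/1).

559/12

iteration 1: select A,I (d=1); attach at lengths (1/2, 1/2); label the merged cluster AI
  updated: d(AI,O)=23, d(AI,T)=19/2, d(AI,U)=61/2
iteration 2: select AI,T (d=19/2); attach at lengths (17/4, 19/4); label the merged cluster AIT
  updated: d(AIT,O)=31, d(AIT,U)=92/3
iteration 3: select O,U (d=21); attach at lengths (21/2, 21/2); label the merged cluster OU
  updated: d(AIT,OU)=185/6
iteration 4: select AIT,OU (d=185/6); attach at lengths (32/3, 59/12); label the merged cluster AIOTU
final tree: (((A:1/2,I:1/2):17/4,T:19/4):32/3,(O:21/2,U:21/2):59/12)
total length: 559/12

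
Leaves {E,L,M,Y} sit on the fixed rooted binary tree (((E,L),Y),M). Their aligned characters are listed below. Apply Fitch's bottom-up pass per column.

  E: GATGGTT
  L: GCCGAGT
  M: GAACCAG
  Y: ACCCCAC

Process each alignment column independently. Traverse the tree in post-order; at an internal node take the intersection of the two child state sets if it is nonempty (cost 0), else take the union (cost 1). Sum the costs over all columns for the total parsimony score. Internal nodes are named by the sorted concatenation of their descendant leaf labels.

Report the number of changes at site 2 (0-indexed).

2

EL@0: {G} ∩ {G} = {G} (intersection, +0)
ELY@0: {G} ∪ {A} = {A,G} (union, +1)
ELMY@0: {A,G} ∩ {G} = {G} (intersection, +0)
EL@1: {A} ∪ {C} = {A,C} (union, +1)
ELY@1: {A,C} ∩ {C} = {C} (intersection, +0)
ELMY@1: {C} ∪ {A} = {A,C} (union, +1)
EL@2: {T} ∪ {C} = {C,T} (union, +1)
ELY@2: {C,T} ∩ {C} = {C} (intersection, +0)
ELMY@2: {C} ∪ {A} = {A,C} (union, +1)
EL@3: {G} ∩ {G} = {G} (intersection, +0)
ELY@3: {G} ∪ {C} = {C,G} (union, +1)
ELMY@3: {C,G} ∩ {C} = {C} (intersection, +0)
EL@4: {G} ∪ {A} = {A,G} (union, +1)
ELY@4: {A,G} ∪ {C} = {A,C,G} (union, +1)
ELMY@4: {A,C,G} ∩ {C} = {C} (intersection, +0)
EL@5: {T} ∪ {G} = {G,T} (union, +1)
ELY@5: {G,T} ∪ {A} = {A,G,T} (union, +1)
ELMY@5: {A,G,T} ∩ {A} = {A} (intersection, +0)
EL@6: {T} ∩ {T} = {T} (intersection, +0)
ELY@6: {T} ∪ {C} = {C,T} (union, +1)
ELMY@6: {C,T} ∪ {G} = {C,G,T} (union, +1)
per-site changes: [1, 2, 2, 1, 2, 2, 2]; total = 12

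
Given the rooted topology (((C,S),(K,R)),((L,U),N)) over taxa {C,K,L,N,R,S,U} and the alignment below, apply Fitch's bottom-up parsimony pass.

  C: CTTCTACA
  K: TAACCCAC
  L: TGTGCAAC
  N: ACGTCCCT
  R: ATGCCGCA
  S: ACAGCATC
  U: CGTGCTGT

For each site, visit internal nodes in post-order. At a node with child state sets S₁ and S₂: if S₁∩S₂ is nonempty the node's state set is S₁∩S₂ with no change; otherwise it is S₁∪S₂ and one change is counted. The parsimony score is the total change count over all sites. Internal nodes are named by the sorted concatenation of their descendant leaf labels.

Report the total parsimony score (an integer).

28

[col 0] CS: children C:{C}, S:{A} ∪→ {A,C}; cost 1
[col 0] KR: children K:{T}, R:{A} ∪→ {A,T}; cost 1
[col 0] CKRS: children CS:{A,C}, KR:{A,T} ∩→ {A}; cost 0
[col 0] LU: children L:{T}, U:{C} ∪→ {C,T}; cost 1
[col 0] LNU: children LU:{C,T}, N:{A} ∪→ {A,C,T}; cost 1
[col 0] CKLNRSU: children CKRS:{A}, LNU:{A,C,T} ∩→ {A}; cost 0
[col 1] CS: children C:{T}, S:{C} ∪→ {C,T}; cost 1
[col 1] KR: children K:{A}, R:{T} ∪→ {A,T}; cost 1
[col 1] CKRS: children CS:{C,T}, KR:{A,T} ∩→ {T}; cost 0
[col 1] LU: children L:{G}, U:{G} ∩→ {G}; cost 0
[col 1] LNU: children LU:{G}, N:{C} ∪→ {C,G}; cost 1
[col 1] CKLNRSU: children CKRS:{T}, LNU:{C,G} ∪→ {C,G,T}; cost 1
[col 2] CS: children C:{T}, S:{A} ∪→ {A,T}; cost 1
[col 2] KR: children K:{A}, R:{G} ∪→ {A,G}; cost 1
[col 2] CKRS: children CS:{A,T}, KR:{A,G} ∩→ {A}; cost 0
[col 2] LU: children L:{T}, U:{T} ∩→ {T}; cost 0
[col 2] LNU: children LU:{T}, N:{G} ∪→ {G,T}; cost 1
[col 2] CKLNRSU: children CKRS:{A}, LNU:{G,T} ∪→ {A,G,T}; cost 1
[col 3] CS: children C:{C}, S:{G} ∪→ {C,G}; cost 1
[col 3] KR: children K:{C}, R:{C} ∩→ {C}; cost 0
[col 3] CKRS: children CS:{C,G}, KR:{C} ∩→ {C}; cost 0
[col 3] LU: children L:{G}, U:{G} ∩→ {G}; cost 0
[col 3] LNU: children LU:{G}, N:{T} ∪→ {G,T}; cost 1
[col 3] CKLNRSU: children CKRS:{C}, LNU:{G,T} ∪→ {C,G,T}; cost 1
[col 4] CS: children C:{T}, S:{C} ∪→ {C,T}; cost 1
[col 4] KR: children K:{C}, R:{C} ∩→ {C}; cost 0
[col 4] CKRS: children CS:{C,T}, KR:{C} ∩→ {C}; cost 0
[col 4] LU: children L:{C}, U:{C} ∩→ {C}; cost 0
[col 4] LNU: children LU:{C}, N:{C} ∩→ {C}; cost 0
[col 4] CKLNRSU: children CKRS:{C}, LNU:{C} ∩→ {C}; cost 0
[col 5] CS: children C:{A}, S:{A} ∩→ {A}; cost 0
[col 5] KR: children K:{C}, R:{G} ∪→ {C,G}; cost 1
[col 5] CKRS: children CS:{A}, KR:{C,G} ∪→ {A,C,G}; cost 1
[col 5] LU: children L:{A}, U:{T} ∪→ {A,T}; cost 1
[col 5] LNU: children LU:{A,T}, N:{C} ∪→ {A,C,T}; cost 1
[col 5] CKLNRSU: children CKRS:{A,C,G}, LNU:{A,C,T} ∩→ {A,C}; cost 0
[col 6] CS: children C:{C}, S:{T} ∪→ {C,T}; cost 1
[col 6] KR: children K:{A}, R:{C} ∪→ {A,C}; cost 1
[col 6] CKRS: children CS:{C,T}, KR:{A,C} ∩→ {C}; cost 0
[col 6] LU: children L:{A}, U:{G} ∪→ {A,G}; cost 1
[col 6] LNU: children LU:{A,G}, N:{C} ∪→ {A,C,G}; cost 1
[col 6] CKLNRSU: children CKRS:{C}, LNU:{A,C,G} ∩→ {C}; cost 0
[col 7] CS: children C:{A}, S:{C} ∪→ {A,C}; cost 1
[col 7] KR: children K:{C}, R:{A} ∪→ {A,C}; cost 1
[col 7] CKRS: children CS:{A,C}, KR:{A,C} ∩→ {A,C}; cost 0
[col 7] LU: children L:{C}, U:{T} ∪→ {C,T}; cost 1
[col 7] LNU: children LU:{C,T}, N:{T} ∩→ {T}; cost 0
[col 7] CKLNRSU: children CKRS:{A,C}, LNU:{T} ∪→ {A,C,T}; cost 1
per-site changes: [4, 4, 4, 3, 1, 4, 4, 4]; total = 28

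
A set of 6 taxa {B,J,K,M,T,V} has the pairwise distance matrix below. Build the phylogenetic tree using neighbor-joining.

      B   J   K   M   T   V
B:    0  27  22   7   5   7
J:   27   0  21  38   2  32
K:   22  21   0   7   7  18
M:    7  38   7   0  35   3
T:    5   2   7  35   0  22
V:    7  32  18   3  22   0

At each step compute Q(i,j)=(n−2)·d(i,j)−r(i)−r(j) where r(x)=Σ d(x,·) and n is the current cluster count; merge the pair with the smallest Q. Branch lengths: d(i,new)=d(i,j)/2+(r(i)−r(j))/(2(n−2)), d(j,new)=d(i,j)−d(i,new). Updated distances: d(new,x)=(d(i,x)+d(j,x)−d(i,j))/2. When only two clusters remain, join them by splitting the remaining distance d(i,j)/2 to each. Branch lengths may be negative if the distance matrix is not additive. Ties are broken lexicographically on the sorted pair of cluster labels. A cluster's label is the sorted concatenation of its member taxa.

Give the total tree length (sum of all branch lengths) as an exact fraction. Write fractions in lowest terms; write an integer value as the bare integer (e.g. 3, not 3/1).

iteration 1: select J,T (d=2, Q=-183); attach at lengths (57/8, -41/8); label the merged cluster JT
  updated: d(B,JT)=15, d(JT,K)=13, d(JT,M)=71/2, d(JT,V)=26
iteration 2: select JT,K (d=13, Q=-221/2); attach at lengths (137/12, 19/12); label the merged cluster JKT
  updated: d(B,JKT)=12, d(JKT,M)=59/4, d(JKT,V)=31/2
iteration 3: select B,JKT (d=12, Q=-177/4); attach at lengths (31/16, 161/16); label the merged cluster BJKT
  updated: d(BJKT,M)=39/8, d(BJKT,V)=21/4
iteration 4: select BJKT,M (d=39/8, Q=-105/8); attach at lengths (57/16, 21/16); label the merged cluster BJKMT
  updated: d(BJKMT,V)=27/16
iteration 5: select BJKMT,V (d=27/16); attach at lengths (27/32, 27/32); label the merged cluster BJKMTV
final tree: (((B:31/16,((J:57/8,T:-41/8):137/12,K:19/12):161/16):57/16,M:21/16):27/32,V:27/32)
total length: 537/16

537/16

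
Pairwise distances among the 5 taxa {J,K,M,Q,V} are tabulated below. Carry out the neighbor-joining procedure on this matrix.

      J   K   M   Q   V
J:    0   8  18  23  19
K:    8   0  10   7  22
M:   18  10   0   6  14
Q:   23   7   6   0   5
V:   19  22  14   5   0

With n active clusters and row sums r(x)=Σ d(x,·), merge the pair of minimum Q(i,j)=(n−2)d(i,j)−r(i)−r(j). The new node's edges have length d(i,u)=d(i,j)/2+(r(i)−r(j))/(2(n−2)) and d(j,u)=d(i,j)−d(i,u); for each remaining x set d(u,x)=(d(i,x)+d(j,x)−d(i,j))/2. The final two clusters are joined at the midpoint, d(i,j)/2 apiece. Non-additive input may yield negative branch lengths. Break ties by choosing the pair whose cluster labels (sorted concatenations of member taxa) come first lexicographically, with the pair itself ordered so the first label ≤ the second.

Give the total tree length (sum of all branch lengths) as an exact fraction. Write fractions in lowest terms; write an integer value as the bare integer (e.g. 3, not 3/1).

1. join J+K (d=8, Q=-91) ⇒ JK; edges |J|=15/2, |K|=1/2
  updated: d(JK,M)=10, d(JK,Q)=11, d(JK,V)=33/2
2. join JK+M (d=10, Q=-95/2) ⇒ JKM; edges |JK|=55/8, |M|=25/8
  updated: d(JKM,Q)=7/2, d(JKM,V)=41/4
3. join JKM+Q (d=7/2, Q=-75/4) ⇒ JKMQ; edges |JKM|=35/8, |Q|=-7/8
  updated: d(JKMQ,V)=47/8
4. join JKMQ+V (d=47/8) ⇒ JKMQV; edges |JKMQ|=47/16, |V|=47/16
final tree: ((((J:15/2,K:1/2):55/8,M:25/8):35/8,Q:-7/8):47/16,V:47/16)
total length: 219/8

219/8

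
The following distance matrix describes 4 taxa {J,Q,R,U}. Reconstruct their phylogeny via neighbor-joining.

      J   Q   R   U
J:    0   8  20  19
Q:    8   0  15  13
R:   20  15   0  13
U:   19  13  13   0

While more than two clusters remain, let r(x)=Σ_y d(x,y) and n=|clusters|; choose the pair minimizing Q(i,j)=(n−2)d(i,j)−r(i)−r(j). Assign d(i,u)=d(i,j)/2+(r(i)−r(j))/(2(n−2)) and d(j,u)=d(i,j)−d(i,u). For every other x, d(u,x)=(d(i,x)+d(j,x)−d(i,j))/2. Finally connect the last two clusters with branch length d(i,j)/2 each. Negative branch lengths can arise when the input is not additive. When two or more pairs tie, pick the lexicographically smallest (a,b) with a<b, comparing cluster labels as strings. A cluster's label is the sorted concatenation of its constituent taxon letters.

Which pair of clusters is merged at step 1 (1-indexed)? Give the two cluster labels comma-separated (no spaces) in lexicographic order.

1. join J+Q (d=8, Q=-67) ⇒ JQ; edges |J|=27/4, |Q|=5/4
  updated: d(JQ,R)=27/2, d(JQ,U)=12
2. join JQ+R (d=27/2, Q=-77/2) ⇒ JQR; edges |JQ|=25/4, |R|=29/4
  updated: d(JQR,U)=23/4
3. join JQR+U (d=23/4) ⇒ JQRU; edges |JQR|=23/8, |U|=23/8
final tree: (((J:27/4,Q:5/4):25/4,R:29/4):23/8,U:23/8)
total length: 109/4

J,Q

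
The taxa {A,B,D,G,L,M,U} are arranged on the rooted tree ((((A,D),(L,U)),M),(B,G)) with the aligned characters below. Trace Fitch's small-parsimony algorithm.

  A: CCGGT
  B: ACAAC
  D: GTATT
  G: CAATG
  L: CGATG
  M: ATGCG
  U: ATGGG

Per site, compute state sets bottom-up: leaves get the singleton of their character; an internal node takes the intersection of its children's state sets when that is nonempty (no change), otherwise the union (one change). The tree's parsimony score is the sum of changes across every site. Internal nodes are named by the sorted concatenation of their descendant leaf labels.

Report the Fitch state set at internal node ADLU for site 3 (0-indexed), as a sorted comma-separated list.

G,T

AD@0: {C} ∪ {G} = {C,G} (union, +1)
LU@0: {C} ∪ {A} = {A,C} (union, +1)
ADLU@0: {C,G} ∩ {A,C} = {C} (intersection, +0)
ADLMU@0: {C} ∪ {A} = {A,C} (union, +1)
BG@0: {A} ∪ {C} = {A,C} (union, +1)
ABDGLMU@0: {A,C} ∩ {A,C} = {A,C} (intersection, +0)
AD@1: {C} ∪ {T} = {C,T} (union, +1)
LU@1: {G} ∪ {T} = {G,T} (union, +1)
ADLU@1: {C,T} ∩ {G,T} = {T} (intersection, +0)
ADLMU@1: {T} ∩ {T} = {T} (intersection, +0)
BG@1: {C} ∪ {A} = {A,C} (union, +1)
ABDGLMU@1: {T} ∪ {A,C} = {A,C,T} (union, +1)
AD@2: {G} ∪ {A} = {A,G} (union, +1)
LU@2: {A} ∪ {G} = {A,G} (union, +1)
ADLU@2: {A,G} ∩ {A,G} = {A,G} (intersection, +0)
ADLMU@2: {A,G} ∩ {G} = {G} (intersection, +0)
BG@2: {A} ∩ {A} = {A} (intersection, +0)
ABDGLMU@2: {G} ∪ {A} = {A,G} (union, +1)
AD@3: {G} ∪ {T} = {G,T} (union, +1)
LU@3: {T} ∪ {G} = {G,T} (union, +1)
ADLU@3: {G,T} ∩ {G,T} = {G,T} (intersection, +0)
ADLMU@3: {G,T} ∪ {C} = {C,G,T} (union, +1)
BG@3: {A} ∪ {T} = {A,T} (union, +1)
ABDGLMU@3: {C,G,T} ∩ {A,T} = {T} (intersection, +0)
AD@4: {T} ∩ {T} = {T} (intersection, +0)
LU@4: {G} ∩ {G} = {G} (intersection, +0)
ADLU@4: {T} ∪ {G} = {G,T} (union, +1)
ADLMU@4: {G,T} ∩ {G} = {G} (intersection, +0)
BG@4: {C} ∪ {G} = {C,G} (union, +1)
ABDGLMU@4: {G} ∩ {C,G} = {G} (intersection, +0)
per-site changes: [4, 4, 3, 4, 2]; total = 17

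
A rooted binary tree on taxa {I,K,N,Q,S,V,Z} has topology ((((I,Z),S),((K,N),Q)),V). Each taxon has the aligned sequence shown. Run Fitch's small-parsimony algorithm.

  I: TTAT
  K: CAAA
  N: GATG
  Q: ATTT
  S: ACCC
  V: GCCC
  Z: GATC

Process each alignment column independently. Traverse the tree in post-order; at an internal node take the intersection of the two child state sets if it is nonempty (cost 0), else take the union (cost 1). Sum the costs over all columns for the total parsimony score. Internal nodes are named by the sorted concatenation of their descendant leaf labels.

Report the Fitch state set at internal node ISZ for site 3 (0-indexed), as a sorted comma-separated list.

[col 0] IZ: children I:{T}, Z:{G} ∪→ {G,T}; cost 1
[col 0] ISZ: children IZ:{G,T}, S:{A} ∪→ {A,G,T}; cost 1
[col 0] KN: children K:{C}, N:{G} ∪→ {C,G}; cost 1
[col 0] KNQ: children KN:{C,G}, Q:{A} ∪→ {A,C,G}; cost 1
[col 0] IKNQSZ: children ISZ:{A,G,T}, KNQ:{A,C,G} ∩→ {A,G}; cost 0
[col 0] IKNQSVZ: children IKNQSZ:{A,G}, V:{G} ∩→ {G}; cost 0
[col 1] IZ: children I:{T}, Z:{A} ∪→ {A,T}; cost 1
[col 1] ISZ: children IZ:{A,T}, S:{C} ∪→ {A,C,T}; cost 1
[col 1] KN: children K:{A}, N:{A} ∩→ {A}; cost 0
[col 1] KNQ: children KN:{A}, Q:{T} ∪→ {A,T}; cost 1
[col 1] IKNQSZ: children ISZ:{A,C,T}, KNQ:{A,T} ∩→ {A,T}; cost 0
[col 1] IKNQSVZ: children IKNQSZ:{A,T}, V:{C} ∪→ {A,C,T}; cost 1
[col 2] IZ: children I:{A}, Z:{T} ∪→ {A,T}; cost 1
[col 2] ISZ: children IZ:{A,T}, S:{C} ∪→ {A,C,T}; cost 1
[col 2] KN: children K:{A}, N:{T} ∪→ {A,T}; cost 1
[col 2] KNQ: children KN:{A,T}, Q:{T} ∩→ {T}; cost 0
[col 2] IKNQSZ: children ISZ:{A,C,T}, KNQ:{T} ∩→ {T}; cost 0
[col 2] IKNQSVZ: children IKNQSZ:{T}, V:{C} ∪→ {C,T}; cost 1
[col 3] IZ: children I:{T}, Z:{C} ∪→ {C,T}; cost 1
[col 3] ISZ: children IZ:{C,T}, S:{C} ∩→ {C}; cost 0
[col 3] KN: children K:{A}, N:{G} ∪→ {A,G}; cost 1
[col 3] KNQ: children KN:{A,G}, Q:{T} ∪→ {A,G,T}; cost 1
[col 3] IKNQSZ: children ISZ:{C}, KNQ:{A,G,T} ∪→ {A,C,G,T}; cost 1
[col 3] IKNQSVZ: children IKNQSZ:{A,C,G,T}, V:{C} ∩→ {C}; cost 0
per-site changes: [4, 4, 4, 4]; total = 16

C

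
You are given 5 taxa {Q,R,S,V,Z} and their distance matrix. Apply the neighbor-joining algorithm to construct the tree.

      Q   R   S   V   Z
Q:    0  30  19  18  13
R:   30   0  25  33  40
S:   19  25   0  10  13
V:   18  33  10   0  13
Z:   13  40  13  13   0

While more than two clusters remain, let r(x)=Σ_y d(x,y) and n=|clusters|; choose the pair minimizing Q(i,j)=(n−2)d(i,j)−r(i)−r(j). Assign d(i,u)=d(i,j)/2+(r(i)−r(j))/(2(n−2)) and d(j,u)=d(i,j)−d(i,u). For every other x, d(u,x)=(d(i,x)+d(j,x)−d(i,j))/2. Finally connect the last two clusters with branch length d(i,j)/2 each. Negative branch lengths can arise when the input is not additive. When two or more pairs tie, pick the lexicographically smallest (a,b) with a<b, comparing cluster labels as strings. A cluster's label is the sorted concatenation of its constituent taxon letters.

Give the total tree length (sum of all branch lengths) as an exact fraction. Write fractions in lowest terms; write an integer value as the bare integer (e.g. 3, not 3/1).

201/4

1. join Q+Z (d=13, Q=-120) ⇒ QZ; edges |Q|=20/3, |Z|=19/3
  updated: d(QZ,R)=57/2, d(QZ,S)=19/2, d(QZ,V)=9
2. join QZ+V (d=9, Q=-81) ⇒ QVZ; edges |QZ|=13/4, |V|=23/4
  updated: d(QVZ,R)=105/4, d(QVZ,S)=21/4
3. join QVZ+R (d=105/4, Q=-113/2) ⇒ QRVZ; edges |QVZ|=13/4, |R|=23
  updated: d(QRVZ,S)=2
4. join QRVZ+S (d=2) ⇒ QRSVZ; edges |QRVZ|=1, |S|=1
final tree: ((((Q:20/3,Z:19/3):13/4,V:23/4):13/4,R:23):1,S:1)
total length: 201/4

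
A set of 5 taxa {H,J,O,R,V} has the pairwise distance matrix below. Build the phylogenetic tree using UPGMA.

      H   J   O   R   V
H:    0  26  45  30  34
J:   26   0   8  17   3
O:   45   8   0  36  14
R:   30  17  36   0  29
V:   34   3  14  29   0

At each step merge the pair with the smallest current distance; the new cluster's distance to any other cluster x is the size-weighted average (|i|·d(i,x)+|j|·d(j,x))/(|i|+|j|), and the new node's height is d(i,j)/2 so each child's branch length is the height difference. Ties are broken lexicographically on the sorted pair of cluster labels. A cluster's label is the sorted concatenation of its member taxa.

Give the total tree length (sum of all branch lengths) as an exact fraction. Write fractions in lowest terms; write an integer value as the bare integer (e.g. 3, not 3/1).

653/12

1. join J+V (d=3) ⇒ JV; edges |J|=3/2, |V|=3/2
  updated: d(H,JV)=30, d(JV,O)=11, d(JV,R)=23
2. join JV+O (d=11) ⇒ JOV; edges |JV|=4, |O|=11/2
  updated: d(H,JOV)=35, d(JOV,R)=82/3
3. join JOV+R (d=82/3) ⇒ JORV; edges |JOV|=49/6, |R|=41/3
  updated: d(H,JORV)=135/4
4. join H+JORV (d=135/4) ⇒ HJORV; edges |H|=135/8, |JORV|=77/24
final tree: (H:135/8,(((J:3/2,V:3/2):4,O:11/2):49/6,R:41/3):77/24)
total length: 653/12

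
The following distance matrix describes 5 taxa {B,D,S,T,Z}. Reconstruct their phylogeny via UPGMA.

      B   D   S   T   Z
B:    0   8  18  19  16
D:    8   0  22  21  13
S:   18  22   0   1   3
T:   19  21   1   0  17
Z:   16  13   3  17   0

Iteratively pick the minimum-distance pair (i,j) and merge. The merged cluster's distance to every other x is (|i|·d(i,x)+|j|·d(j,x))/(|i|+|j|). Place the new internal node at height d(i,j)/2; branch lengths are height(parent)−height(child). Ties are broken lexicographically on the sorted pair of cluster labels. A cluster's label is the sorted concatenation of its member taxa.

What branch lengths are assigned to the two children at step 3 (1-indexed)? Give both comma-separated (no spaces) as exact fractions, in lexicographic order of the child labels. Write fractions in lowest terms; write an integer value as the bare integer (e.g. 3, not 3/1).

step 1: merge (S,T) at d=1; branch lengths S→1/2, T→1/2; new cluster ST
  updated: d(B,ST)=37/2, d(D,ST)=43/2, d(ST,Z)=10
step 2: merge (B,D) at d=8; branch lengths B→4, D→4; new cluster BD
  updated: d(BD,ST)=20, d(BD,Z)=29/2
step 3: merge (ST,Z) at d=10; branch lengths ST→9/2, Z→5; new cluster STZ
  updated: d(BD,STZ)=109/6
step 4: merge (BD,STZ) at d=109/6; branch lengths BD→61/12, STZ→49/12; new cluster BDSTZ
final tree: ((B:4,D:4):61/12,((S:1/2,T:1/2):9/2,Z:5):49/12)
total length: 83/3

9/2,5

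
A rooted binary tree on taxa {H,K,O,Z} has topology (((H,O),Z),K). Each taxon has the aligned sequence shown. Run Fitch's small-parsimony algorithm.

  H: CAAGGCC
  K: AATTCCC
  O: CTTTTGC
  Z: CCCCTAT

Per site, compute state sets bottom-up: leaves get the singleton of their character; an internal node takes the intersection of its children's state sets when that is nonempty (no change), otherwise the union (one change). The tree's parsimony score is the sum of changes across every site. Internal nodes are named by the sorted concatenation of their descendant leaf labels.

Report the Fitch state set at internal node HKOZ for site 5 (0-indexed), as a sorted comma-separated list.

[col 0] HO: children H:{C}, O:{C} ∩→ {C}; cost 0
[col 0] HOZ: children HO:{C}, Z:{C} ∩→ {C}; cost 0
[col 0] HKOZ: children HOZ:{C}, K:{A} ∪→ {A,C}; cost 1
[col 1] HO: children H:{A}, O:{T} ∪→ {A,T}; cost 1
[col 1] HOZ: children HO:{A,T}, Z:{C} ∪→ {A,C,T}; cost 1
[col 1] HKOZ: children HOZ:{A,C,T}, K:{A} ∩→ {A}; cost 0
[col 2] HO: children H:{A}, O:{T} ∪→ {A,T}; cost 1
[col 2] HOZ: children HO:{A,T}, Z:{C} ∪→ {A,C,T}; cost 1
[col 2] HKOZ: children HOZ:{A,C,T}, K:{T} ∩→ {T}; cost 0
[col 3] HO: children H:{G}, O:{T} ∪→ {G,T}; cost 1
[col 3] HOZ: children HO:{G,T}, Z:{C} ∪→ {C,G,T}; cost 1
[col 3] HKOZ: children HOZ:{C,G,T}, K:{T} ∩→ {T}; cost 0
[col 4] HO: children H:{G}, O:{T} ∪→ {G,T}; cost 1
[col 4] HOZ: children HO:{G,T}, Z:{T} ∩→ {T}; cost 0
[col 4] HKOZ: children HOZ:{T}, K:{C} ∪→ {C,T}; cost 1
[col 5] HO: children H:{C}, O:{G} ∪→ {C,G}; cost 1
[col 5] HOZ: children HO:{C,G}, Z:{A} ∪→ {A,C,G}; cost 1
[col 5] HKOZ: children HOZ:{A,C,G}, K:{C} ∩→ {C}; cost 0
[col 6] HO: children H:{C}, O:{C} ∩→ {C}; cost 0
[col 6] HOZ: children HO:{C}, Z:{T} ∪→ {C,T}; cost 1
[col 6] HKOZ: children HOZ:{C,T}, K:{C} ∩→ {C}; cost 0
per-site changes: [1, 2, 2, 2, 2, 2, 1]; total = 12

C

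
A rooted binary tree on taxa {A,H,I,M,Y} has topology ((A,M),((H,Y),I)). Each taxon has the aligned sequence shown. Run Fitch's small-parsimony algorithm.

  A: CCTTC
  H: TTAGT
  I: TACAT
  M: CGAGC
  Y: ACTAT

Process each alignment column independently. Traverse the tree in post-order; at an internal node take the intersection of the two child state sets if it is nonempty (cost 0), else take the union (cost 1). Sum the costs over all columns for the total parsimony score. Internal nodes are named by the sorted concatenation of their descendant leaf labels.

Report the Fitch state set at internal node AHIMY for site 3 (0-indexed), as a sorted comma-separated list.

AM@0: {C} ∩ {C} = {C} (intersection, +0)
HY@0: {T} ∪ {A} = {A,T} (union, +1)
HIY@0: {A,T} ∩ {T} = {T} (intersection, +0)
AHIMY@0: {C} ∪ {T} = {C,T} (union, +1)
AM@1: {C} ∪ {G} = {C,G} (union, +1)
HY@1: {T} ∪ {C} = {C,T} (union, +1)
HIY@1: {C,T} ∪ {A} = {A,C,T} (union, +1)
AHIMY@1: {C,G} ∩ {A,C,T} = {C} (intersection, +0)
AM@2: {T} ∪ {A} = {A,T} (union, +1)
HY@2: {A} ∪ {T} = {A,T} (union, +1)
HIY@2: {A,T} ∪ {C} = {A,C,T} (union, +1)
AHIMY@2: {A,T} ∩ {A,C,T} = {A,T} (intersection, +0)
AM@3: {T} ∪ {G} = {G,T} (union, +1)
HY@3: {G} ∪ {A} = {A,G} (union, +1)
HIY@3: {A,G} ∩ {A} = {A} (intersection, +0)
AHIMY@3: {G,T} ∪ {A} = {A,G,T} (union, +1)
AM@4: {C} ∩ {C} = {C} (intersection, +0)
HY@4: {T} ∩ {T} = {T} (intersection, +0)
HIY@4: {T} ∩ {T} = {T} (intersection, +0)
AHIMY@4: {C} ∪ {T} = {C,T} (union, +1)
per-site changes: [2, 3, 3, 3, 1]; total = 12

A,G,T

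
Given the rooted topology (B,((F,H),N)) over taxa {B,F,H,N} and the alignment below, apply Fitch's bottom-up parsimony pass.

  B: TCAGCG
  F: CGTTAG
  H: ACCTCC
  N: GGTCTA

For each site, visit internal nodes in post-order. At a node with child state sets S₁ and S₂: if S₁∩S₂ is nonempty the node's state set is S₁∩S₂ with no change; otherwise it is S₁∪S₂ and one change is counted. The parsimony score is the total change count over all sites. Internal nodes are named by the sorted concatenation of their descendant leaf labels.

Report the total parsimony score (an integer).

13

FH@0: {C} ∪ {A} = {A,C} (union, +1)
FHN@0: {A,C} ∪ {G} = {A,C,G} (union, +1)
BFHN@0: {T} ∪ {A,C,G} = {A,C,G,T} (union, +1)
FH@1: {G} ∪ {C} = {C,G} (union, +1)
FHN@1: {C,G} ∩ {G} = {G} (intersection, +0)
BFHN@1: {C} ∪ {G} = {C,G} (union, +1)
FH@2: {T} ∪ {C} = {C,T} (union, +1)
FHN@2: {C,T} ∩ {T} = {T} (intersection, +0)
BFHN@2: {A} ∪ {T} = {A,T} (union, +1)
FH@3: {T} ∩ {T} = {T} (intersection, +0)
FHN@3: {T} ∪ {C} = {C,T} (union, +1)
BFHN@3: {G} ∪ {C,T} = {C,G,T} (union, +1)
FH@4: {A} ∪ {C} = {A,C} (union, +1)
FHN@4: {A,C} ∪ {T} = {A,C,T} (union, +1)
BFHN@4: {C} ∩ {A,C,T} = {C} (intersection, +0)
FH@5: {G} ∪ {C} = {C,G} (union, +1)
FHN@5: {C,G} ∪ {A} = {A,C,G} (union, +1)
BFHN@5: {G} ∩ {A,C,G} = {G} (intersection, +0)
per-site changes: [3, 2, 2, 2, 2, 2]; total = 13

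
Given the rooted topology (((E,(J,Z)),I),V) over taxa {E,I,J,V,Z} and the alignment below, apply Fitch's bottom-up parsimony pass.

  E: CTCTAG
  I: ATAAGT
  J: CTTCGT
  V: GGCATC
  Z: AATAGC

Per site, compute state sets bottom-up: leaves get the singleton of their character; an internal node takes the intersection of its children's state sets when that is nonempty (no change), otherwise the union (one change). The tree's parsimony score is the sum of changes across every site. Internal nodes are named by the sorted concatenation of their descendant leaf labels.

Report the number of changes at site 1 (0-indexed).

site 0, node JZ: J={C} ∪ Z={A} → {A,C} (+1)
site 0, node EJZ: E={C} ∩ JZ={A,C} → {C} (+0)
site 0, node EIJZ: EJZ={C} ∪ I={A} → {A,C} (+1)
site 0, node EIJVZ: EIJZ={A,C} ∪ V={G} → {A,C,G} (+1)
site 1, node JZ: J={T} ∪ Z={A} → {A,T} (+1)
site 1, node EJZ: E={T} ∩ JZ={A,T} → {T} (+0)
site 1, node EIJZ: EJZ={T} ∩ I={T} → {T} (+0)
site 1, node EIJVZ: EIJZ={T} ∪ V={G} → {G,T} (+1)
site 2, node JZ: J={T} ∩ Z={T} → {T} (+0)
site 2, node EJZ: E={C} ∪ JZ={T} → {C,T} (+1)
site 2, node EIJZ: EJZ={C,T} ∪ I={A} → {A,C,T} (+1)
site 2, node EIJVZ: EIJZ={A,C,T} ∩ V={C} → {C} (+0)
site 3, node JZ: J={C} ∪ Z={A} → {A,C} (+1)
site 3, node EJZ: E={T} ∪ JZ={A,C} → {A,C,T} (+1)
site 3, node EIJZ: EJZ={A,C,T} ∩ I={A} → {A} (+0)
site 3, node EIJVZ: EIJZ={A} ∩ V={A} → {A} (+0)
site 4, node JZ: J={G} ∩ Z={G} → {G} (+0)
site 4, node EJZ: E={A} ∪ JZ={G} → {A,G} (+1)
site 4, node EIJZ: EJZ={A,G} ∩ I={G} → {G} (+0)
site 4, node EIJVZ: EIJZ={G} ∪ V={T} → {G,T} (+1)
site 5, node JZ: J={T} ∪ Z={C} → {C,T} (+1)
site 5, node EJZ: E={G} ∪ JZ={C,T} → {C,G,T} (+1)
site 5, node EIJZ: EJZ={C,G,T} ∩ I={T} → {T} (+0)
site 5, node EIJVZ: EIJZ={T} ∪ V={C} → {C,T} (+1)
per-site changes: [3, 2, 2, 2, 2, 3]; total = 14

2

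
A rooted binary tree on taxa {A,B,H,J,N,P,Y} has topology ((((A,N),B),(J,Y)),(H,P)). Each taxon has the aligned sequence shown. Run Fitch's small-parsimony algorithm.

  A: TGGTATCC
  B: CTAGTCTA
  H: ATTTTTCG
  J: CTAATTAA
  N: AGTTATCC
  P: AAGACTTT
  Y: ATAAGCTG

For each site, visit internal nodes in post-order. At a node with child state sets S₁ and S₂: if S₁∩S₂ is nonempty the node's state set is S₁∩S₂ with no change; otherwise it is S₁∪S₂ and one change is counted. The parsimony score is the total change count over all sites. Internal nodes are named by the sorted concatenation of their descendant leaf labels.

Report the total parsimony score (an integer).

24

site 0, node AN: A={T} ∪ N={A} → {A,T} (+1)
site 0, node ABN: AN={A,T} ∪ B={C} → {A,C,T} (+1)
site 0, node JY: J={C} ∪ Y={A} → {A,C} (+1)
site 0, node ABJNY: ABN={A,C,T} ∩ JY={A,C} → {A,C} (+0)
site 0, node HP: H={A} ∩ P={A} → {A} (+0)
site 0, node ABHJNPY: ABJNY={A,C} ∩ HP={A} → {A} (+0)
site 1, node AN: A={G} ∩ N={G} → {G} (+0)
site 1, node ABN: AN={G} ∪ B={T} → {G,T} (+1)
site 1, node JY: J={T} ∩ Y={T} → {T} (+0)
site 1, node ABJNY: ABN={G,T} ∩ JY={T} → {T} (+0)
site 1, node HP: H={T} ∪ P={A} → {A,T} (+1)
site 1, node ABHJNPY: ABJNY={T} ∩ HP={A,T} → {T} (+0)
site 2, node AN: A={G} ∪ N={T} → {G,T} (+1)
site 2, node ABN: AN={G,T} ∪ B={A} → {A,G,T} (+1)
site 2, node JY: J={A} ∩ Y={A} → {A} (+0)
site 2, node ABJNY: ABN={A,G,T} ∩ JY={A} → {A} (+0)
site 2, node HP: H={T} ∪ P={G} → {G,T} (+1)
site 2, node ABHJNPY: ABJNY={A} ∪ HP={G,T} → {A,G,T} (+1)
site 3, node AN: A={T} ∩ N={T} → {T} (+0)
site 3, node ABN: AN={T} ∪ B={G} → {G,T} (+1)
site 3, node JY: J={A} ∩ Y={A} → {A} (+0)
site 3, node ABJNY: ABN={G,T} ∪ JY={A} → {A,G,T} (+1)
site 3, node HP: H={T} ∪ P={A} → {A,T} (+1)
site 3, node ABHJNPY: ABJNY={A,G,T} ∩ HP={A,T} → {A,T} (+0)
site 4, node AN: A={A} ∩ N={A} → {A} (+0)
site 4, node ABN: AN={A} ∪ B={T} → {A,T} (+1)
site 4, node JY: J={T} ∪ Y={G} → {G,T} (+1)
site 4, node ABJNY: ABN={A,T} ∩ JY={G,T} → {T} (+0)
site 4, node HP: H={T} ∪ P={C} → {C,T} (+1)
site 4, node ABHJNPY: ABJNY={T} ∩ HP={C,T} → {T} (+0)
site 5, node AN: A={T} ∩ N={T} → {T} (+0)
site 5, node ABN: AN={T} ∪ B={C} → {C,T} (+1)
site 5, node JY: J={T} ∪ Y={C} → {C,T} (+1)
site 5, node ABJNY: ABN={C,T} ∩ JY={C,T} → {C,T} (+0)
site 5, node HP: H={T} ∩ P={T} → {T} (+0)
site 5, node ABHJNPY: ABJNY={C,T} ∩ HP={T} → {T} (+0)
site 6, node AN: A={C} ∩ N={C} → {C} (+0)
site 6, node ABN: AN={C} ∪ B={T} → {C,T} (+1)
site 6, node JY: J={A} ∪ Y={T} → {A,T} (+1)
site 6, node ABJNY: ABN={C,T} ∩ JY={A,T} → {T} (+0)
site 6, node HP: H={C} ∪ P={T} → {C,T} (+1)
site 6, node ABHJNPY: ABJNY={T} ∩ HP={C,T} → {T} (+0)
site 7, node AN: A={C} ∩ N={C} → {C} (+0)
site 7, node ABN: AN={C} ∪ B={A} → {A,C} (+1)
site 7, node JY: J={A} ∪ Y={G} → {A,G} (+1)
site 7, node ABJNY: ABN={A,C} ∩ JY={A,G} → {A} (+0)
site 7, node HP: H={G} ∪ P={T} → {G,T} (+1)
site 7, node ABHJNPY: ABJNY={A} ∪ HP={G,T} → {A,G,T} (+1)
per-site changes: [3, 2, 4, 3, 3, 2, 3, 4]; total = 24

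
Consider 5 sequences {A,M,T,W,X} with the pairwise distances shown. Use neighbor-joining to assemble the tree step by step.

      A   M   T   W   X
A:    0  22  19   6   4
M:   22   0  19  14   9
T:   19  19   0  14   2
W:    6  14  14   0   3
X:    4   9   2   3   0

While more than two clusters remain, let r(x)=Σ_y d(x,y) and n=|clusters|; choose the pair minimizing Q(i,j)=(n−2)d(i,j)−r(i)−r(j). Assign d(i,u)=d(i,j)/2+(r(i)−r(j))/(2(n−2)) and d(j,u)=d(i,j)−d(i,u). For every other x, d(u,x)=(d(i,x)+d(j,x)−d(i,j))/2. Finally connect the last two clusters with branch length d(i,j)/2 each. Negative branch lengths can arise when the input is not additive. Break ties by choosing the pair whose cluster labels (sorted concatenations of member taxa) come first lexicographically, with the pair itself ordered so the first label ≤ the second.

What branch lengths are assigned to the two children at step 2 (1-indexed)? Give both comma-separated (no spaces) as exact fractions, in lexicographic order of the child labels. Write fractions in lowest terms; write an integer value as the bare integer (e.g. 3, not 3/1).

step 1: merge (A,W) at d=6, Q=-70; branch lengths A→16/3, W→2/3; new cluster AW
  updated: d(AW,M)=15, d(AW,T)=27/2, d(AW,X)=1/2
step 2: merge (AW,M) at d=15, Q=-42; branch lengths AW→4, M→11; new cluster AMW
  updated: d(AMW,T)=35/4, d(AMW,X)=-11/4
step 3: merge (AMW,T) at d=35/4, Q=-8; branch lengths AMW→2, T→27/4; new cluster AMTW
  updated: d(AMTW,X)=-19/4
step 4: merge (AMTW,X) at d=-19/4; branch lengths AMTW→-19/8, X→-19/8; new cluster AMTWX
final tree: ((((A:16/3,W:2/3):4,M:11):2,T:27/4):-19/8,X:-19/8)
total length: 25

4,11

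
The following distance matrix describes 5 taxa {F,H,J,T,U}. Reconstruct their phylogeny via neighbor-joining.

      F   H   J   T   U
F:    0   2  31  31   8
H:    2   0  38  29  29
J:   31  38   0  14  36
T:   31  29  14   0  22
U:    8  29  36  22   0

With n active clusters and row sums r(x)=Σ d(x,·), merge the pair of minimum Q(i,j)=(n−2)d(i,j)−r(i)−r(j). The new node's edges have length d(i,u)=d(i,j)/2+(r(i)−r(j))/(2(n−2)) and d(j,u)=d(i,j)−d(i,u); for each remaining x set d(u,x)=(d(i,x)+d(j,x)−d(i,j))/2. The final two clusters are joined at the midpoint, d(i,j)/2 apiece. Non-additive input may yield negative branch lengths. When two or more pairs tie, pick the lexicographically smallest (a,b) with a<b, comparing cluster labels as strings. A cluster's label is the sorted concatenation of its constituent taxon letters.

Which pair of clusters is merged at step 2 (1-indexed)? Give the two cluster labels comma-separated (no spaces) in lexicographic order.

F,H

iteration 1: select J,T (d=14, Q=-173); attach at lengths (65/6, 19/6); label the merged cluster JT
  updated: d(F,JT)=24, d(H,JT)=53/2, d(JT,U)=22
iteration 2: select F,H (d=2, Q=-175/2); attach at lengths (-39/8, 55/8); label the merged cluster FH
  updated: d(FH,JT)=97/4, d(FH,U)=35/2
iteration 3: select FH,JT (d=97/4, Q=-255/4); attach at lengths (79/8, 115/8); label the merged cluster FHJT
  updated: d(FHJT,U)=61/8
iteration 4: select FHJT,U (d=61/8); attach at lengths (61/16, 61/16); label the merged cluster FHJTU
final tree: (((F:-39/8,H:55/8):79/8,(J:65/6,T:19/6):115/8):61/16,U:61/16)
total length: 383/8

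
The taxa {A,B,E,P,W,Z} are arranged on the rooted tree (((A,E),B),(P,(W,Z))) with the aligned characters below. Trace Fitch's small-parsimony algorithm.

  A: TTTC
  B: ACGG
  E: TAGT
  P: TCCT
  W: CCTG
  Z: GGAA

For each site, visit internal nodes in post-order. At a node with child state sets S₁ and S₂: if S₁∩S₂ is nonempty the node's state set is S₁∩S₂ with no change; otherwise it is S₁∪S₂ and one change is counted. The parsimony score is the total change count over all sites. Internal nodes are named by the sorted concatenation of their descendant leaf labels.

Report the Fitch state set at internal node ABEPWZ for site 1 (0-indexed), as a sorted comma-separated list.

C

site 0, node AE: A={T} ∩ E={T} → {T} (+0)
site 0, node ABE: AE={T} ∪ B={A} → {A,T} (+1)
site 0, node WZ: W={C} ∪ Z={G} → {C,G} (+1)
site 0, node PWZ: P={T} ∪ WZ={C,G} → {C,G,T} (+1)
site 0, node ABEPWZ: ABE={A,T} ∩ PWZ={C,G,T} → {T} (+0)
site 1, node AE: A={T} ∪ E={A} → {A,T} (+1)
site 1, node ABE: AE={A,T} ∪ B={C} → {A,C,T} (+1)
site 1, node WZ: W={C} ∪ Z={G} → {C,G} (+1)
site 1, node PWZ: P={C} ∩ WZ={C,G} → {C} (+0)
site 1, node ABEPWZ: ABE={A,C,T} ∩ PWZ={C} → {C} (+0)
site 2, node AE: A={T} ∪ E={G} → {G,T} (+1)
site 2, node ABE: AE={G,T} ∩ B={G} → {G} (+0)
site 2, node WZ: W={T} ∪ Z={A} → {A,T} (+1)
site 2, node PWZ: P={C} ∪ WZ={A,T} → {A,C,T} (+1)
site 2, node ABEPWZ: ABE={G} ∪ PWZ={A,C,T} → {A,C,G,T} (+1)
site 3, node AE: A={C} ∪ E={T} → {C,T} (+1)
site 3, node ABE: AE={C,T} ∪ B={G} → {C,G,T} (+1)
site 3, node WZ: W={G} ∪ Z={A} → {A,G} (+1)
site 3, node PWZ: P={T} ∪ WZ={A,G} → {A,G,T} (+1)
site 3, node ABEPWZ: ABE={C,G,T} ∩ PWZ={A,G,T} → {G,T} (+0)
per-site changes: [3, 3, 4, 4]; total = 14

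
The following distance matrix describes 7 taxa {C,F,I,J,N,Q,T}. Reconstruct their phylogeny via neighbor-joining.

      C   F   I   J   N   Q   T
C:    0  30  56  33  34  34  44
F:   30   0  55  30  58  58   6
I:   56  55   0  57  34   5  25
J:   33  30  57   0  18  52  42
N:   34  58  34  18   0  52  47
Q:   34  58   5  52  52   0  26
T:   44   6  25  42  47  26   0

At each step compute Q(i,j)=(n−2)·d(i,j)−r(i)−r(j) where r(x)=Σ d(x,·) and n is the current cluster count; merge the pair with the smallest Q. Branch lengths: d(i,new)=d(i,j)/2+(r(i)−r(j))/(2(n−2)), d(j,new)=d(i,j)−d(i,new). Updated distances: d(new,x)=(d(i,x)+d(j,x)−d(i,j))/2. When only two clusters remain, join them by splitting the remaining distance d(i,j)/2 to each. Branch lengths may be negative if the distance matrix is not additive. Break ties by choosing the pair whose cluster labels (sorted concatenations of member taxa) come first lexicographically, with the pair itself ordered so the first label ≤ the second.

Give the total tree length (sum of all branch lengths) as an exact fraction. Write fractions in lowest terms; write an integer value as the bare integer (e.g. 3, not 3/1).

iteration 1: select I,Q (d=5, Q=-434); attach at lengths (3, 2); label the merged cluster IQ
  updated: d(C,IQ)=85/2, d(F,IQ)=54, d(IQ,J)=52, d(IQ,N)=81/2, d(IQ,T)=23
iteration 2: select F,T (d=6, Q=-316); attach at lengths (5, 1); label the merged cluster FT
  updated: d(C,FT)=34, d(FT,IQ)=71/2, d(FT,J)=33, d(FT,N)=99/2
iteration 3: select J,N (d=18, Q=-224); attach at lengths (8, 10); label the merged cluster JN
  updated: d(C,JN)=49/2, d(FT,JN)=129/4, d(IQ,JN)=149/4
iteration 4: select C,JN (d=49/2, Q=-146); attach at lengths (14, 21/2); label the merged cluster CJN
  updated: d(CJN,FT)=167/8, d(CJN,IQ)=221/8
iteration 5: select CJN,FT (d=167/8, Q=-84); attach at lengths (13/2, 115/8); label the merged cluster CFJNT
  updated: d(CFJNT,IQ)=169/8
iteration 6: select CFJNT,IQ (d=169/8); attach at lengths (169/16, 169/16); label the merged cluster CFIJNQT
final tree: (((C:14,(J:8,N:10):21/2):13/2,(F:5,T:1):115/8):169/16,(I:3,Q:2):169/16)
total length: 191/2

191/2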